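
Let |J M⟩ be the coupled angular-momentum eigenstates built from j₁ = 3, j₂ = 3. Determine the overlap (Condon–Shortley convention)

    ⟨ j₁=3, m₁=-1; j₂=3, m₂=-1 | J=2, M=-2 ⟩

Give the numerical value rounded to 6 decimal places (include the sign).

triangle: 4!·2!·2!/9! = 96/362880
(j±m)!: 2!·4!·2!·4!·0!·4! = 55296
prefactor² = (2J+1)·Δ·N² = 512/7
  k=2: +1/(2!·2!·2!·0!·0!·2!) = 1/16
Σ = 1/16  ⇒  CG² = 512/7·1/16² = 2/7
CG = +√(2/7) = +0.534522

+0.534522  (= +√(2/7))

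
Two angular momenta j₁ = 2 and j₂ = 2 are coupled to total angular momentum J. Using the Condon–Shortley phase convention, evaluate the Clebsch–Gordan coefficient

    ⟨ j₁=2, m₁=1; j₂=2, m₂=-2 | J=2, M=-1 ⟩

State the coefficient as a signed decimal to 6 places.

+√(3/7) = +0.654654

√[5·2!2!2!/7! · 3!1!0!4!1!3!] = √(48/7)
  +(−1)^0/∏(0,2,1,0,1,2)! = 1/4  (running 1/4)
⟨..|..⟩ = √(48/7)·(1/4) = +0.654654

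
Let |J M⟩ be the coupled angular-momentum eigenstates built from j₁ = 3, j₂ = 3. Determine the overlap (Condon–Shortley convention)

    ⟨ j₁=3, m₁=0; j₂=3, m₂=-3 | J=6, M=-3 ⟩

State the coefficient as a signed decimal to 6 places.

+√(1/11) = +0.301511

triangle: 0!*6!*6!/13! = 518400/6227020800
(j±m)!: 3!*3!*0!*6!*3!*9! = 56435097600
prefactor² = (2J+1)*Δ*N² = 671846400/11
  k=0: +1/(0!*0!*3!*0!*3!*6!) = 1/25920
Σ = 1/25920  ⇒  CG² = 671846400/11*1/25920² = 1/11
CG = +√(1/11) = +0.301511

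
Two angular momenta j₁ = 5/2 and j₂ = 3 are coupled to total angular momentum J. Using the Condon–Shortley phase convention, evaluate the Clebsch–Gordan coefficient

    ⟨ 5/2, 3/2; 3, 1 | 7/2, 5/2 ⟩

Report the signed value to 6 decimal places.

−√(10/63) ≈ -0.398410

triangle: 2!*3!*4!/10! = 288/3628800
(j±m)!: 4!*1!*4!*2!*6!*1! = 829440
prefactor² = (2J+1)*Δ*N² = 18432/35
  k=0: +1/(0!*2!*1!*4!*2!*0!) = 1/96
  k=1: −1/(1!*1!*0!*3!*3!*1!) = -1/36
Σ = -5/288  ⇒  CG² = 18432/35*(-5/288)² = 10/63
CG = −√(10/63) = -0.398410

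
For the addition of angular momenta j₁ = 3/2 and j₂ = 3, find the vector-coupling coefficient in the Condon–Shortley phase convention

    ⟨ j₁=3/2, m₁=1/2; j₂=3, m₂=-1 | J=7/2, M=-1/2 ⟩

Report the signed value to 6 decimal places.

j₁+j₂−J=1  J+j₁−j₂=2  J−j₁+j₂=5  j₁+j₂+J+1=9
(j₁±m₁, j₂±m₂, J±M) = (2,1,2,4,3,4)
P² = 512/7
sum k=0..1:
  [0] +1/12 = 1/12
  [1] −1/48 = -1/48
S = 1/16
C² = P²·S² = 2/7 ; C = +0.534522

+0.534522  (= +√(2/7))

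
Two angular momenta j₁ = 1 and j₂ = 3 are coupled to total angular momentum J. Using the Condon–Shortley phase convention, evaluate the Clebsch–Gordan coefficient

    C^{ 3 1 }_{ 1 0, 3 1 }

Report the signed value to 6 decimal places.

triangle: 1!×1!×5!/8! = 120/40320
(j±m)!: 1!×1!×4!×2!×4!×2! = 2304
prefactor² = (2J+1)×Δ×N² = 48
  k=0: +1/(0!×1!×1!×4!×0!×1!) = 1/24
  k=1: −1/(1!×0!×0!×3!×1!×2!) = -1/12
Σ = -1/24  ⇒  CG² = 48×(-1/24)² = 1/12
CG = −√(1/12) = -0.288675

−√(1/12) = -0.288675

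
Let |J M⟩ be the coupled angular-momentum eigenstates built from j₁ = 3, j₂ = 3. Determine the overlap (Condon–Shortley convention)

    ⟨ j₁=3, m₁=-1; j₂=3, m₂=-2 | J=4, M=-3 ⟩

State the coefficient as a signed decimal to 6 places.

−√(1/11) = -0.301511

√[9·2!4!4!/11! · 2!4!1!5!1!7!] = √(82944/11)
  +(−1)^0/∏(0,2,4,1,0,3)! = 1/288  (running 1/288)
  +(−1)^1/∏(1,1,3,0,1,4)! = -1/144  (running -1/288)
⟨..|..⟩ = √(82944/11)·(-1/288) = -0.301511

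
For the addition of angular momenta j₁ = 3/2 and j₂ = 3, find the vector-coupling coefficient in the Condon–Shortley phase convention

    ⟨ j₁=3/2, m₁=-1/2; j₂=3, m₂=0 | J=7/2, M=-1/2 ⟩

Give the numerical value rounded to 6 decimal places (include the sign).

−√(2/21) ≈ -0.308607

√[8·1!2!5!/9! · 1!2!3!3!3!4!] = √(384/7)
  +(−1)^0/∏(0,1,2,3,0,2)! = 1/24  (running 1/24)
  +(−1)^1/∏(1,0,1,2,1,3)! = -1/12  (running -1/24)
⟨..|..⟩ = √(384/7)·(-1/24) = -0.308607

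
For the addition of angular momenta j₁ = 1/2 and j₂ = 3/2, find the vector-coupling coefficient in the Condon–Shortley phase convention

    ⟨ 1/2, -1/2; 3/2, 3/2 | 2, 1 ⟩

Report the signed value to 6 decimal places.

+√(1/4) = +0.500000

j₁+j₂−J=0  J+j₁−j₂=1  J−j₁+j₂=3  j₁+j₂+J+1=5
(j₁±m₁, j₂±m₂, J±M) = (0,1,3,0,3,1)
P² = 9
sum k=0..0:
  [0] +1/6 = 1/6
S = 1/6
C² = P²·S² = 1/4 ; C = +0.500000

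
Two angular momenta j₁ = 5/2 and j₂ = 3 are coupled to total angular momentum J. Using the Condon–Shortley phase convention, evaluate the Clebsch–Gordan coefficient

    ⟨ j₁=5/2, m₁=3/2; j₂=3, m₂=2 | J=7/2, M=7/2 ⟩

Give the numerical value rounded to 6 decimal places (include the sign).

−√(4/9) ≈ -0.666667

j₁+j₂−J=2  J+j₁−j₂=3  J−j₁+j₂=4  j₁+j₂+J+1=10
(j₁±m₁, j₂±m₂, J±M) = (4,1,5,1,7,0)
P² = 9216
sum k=1..1:
  [1] −1/144 = -1/144
S = -1/144
C² = P²·S² = 4/9 ; C = -0.666667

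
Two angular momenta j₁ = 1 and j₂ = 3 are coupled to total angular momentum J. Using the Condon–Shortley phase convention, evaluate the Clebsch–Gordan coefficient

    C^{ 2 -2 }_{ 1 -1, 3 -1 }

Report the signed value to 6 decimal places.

j₁+j₂−J=2  J+j₁−j₂=0  J−j₁+j₂=4  j₁+j₂+J+1=7
(j₁±m₁, j₂±m₂, J±M) = (0,2,2,4,0,4)
P² = 768/7
sum k=2..2:
  [2] +1/48 = 1/48
S = 1/48
C² = P²·S² = 1/21 ; C = +0.218218

+0.218218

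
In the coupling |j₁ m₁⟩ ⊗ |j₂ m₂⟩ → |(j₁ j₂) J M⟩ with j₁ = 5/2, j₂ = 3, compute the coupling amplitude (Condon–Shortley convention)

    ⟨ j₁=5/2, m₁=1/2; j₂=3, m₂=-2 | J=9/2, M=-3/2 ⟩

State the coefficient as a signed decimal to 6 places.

+√(169/462) ≈ +0.604815

j₁+j₂−J=1  J+j₁−j₂=4  J−j₁+j₂=5  j₁+j₂+J+1=11
(j₁±m₁, j₂±m₂, J±M) = (3,2,1,5,3,6)
P² = 345600/77
sum k=0..1:
  [0] +1/96 = 1/96
  [1] −1/720 = -1/720
S = 13/1440
C² = P²·S² = 169/462 ; C = +0.604815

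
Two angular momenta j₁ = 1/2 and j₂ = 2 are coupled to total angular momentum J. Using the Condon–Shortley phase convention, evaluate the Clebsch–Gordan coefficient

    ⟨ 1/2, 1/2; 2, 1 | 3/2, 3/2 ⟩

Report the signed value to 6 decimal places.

j₁+j₂−J=1  J+j₁−j₂=0  J−j₁+j₂=3  j₁+j₂+J+1=5
(j₁±m₁, j₂±m₂, J±M) = (1,0,3,1,3,0)
P² = 36/5
sum k=0..0:
  [0] +1/6 = 1/6
S = 1/6
C² = P²·S² = 1/5 ; C = +0.447214

+√(1/5) ≈ +0.447214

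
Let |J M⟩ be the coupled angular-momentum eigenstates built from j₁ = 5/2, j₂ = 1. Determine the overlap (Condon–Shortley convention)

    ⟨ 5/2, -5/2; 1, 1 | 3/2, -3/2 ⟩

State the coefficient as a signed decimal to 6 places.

+√(2/3) ≈ +0.816497

triangle: 2!×3!×0!/6! = 12/720
(j±m)!: 0!×5!×2!×0!×0!×3! = 1440
prefactor² = (2J+1)×Δ×N² = 96
  k=2: +1/(2!×0!×3!×0!×0!×0!) = 1/12
Σ = 1/12  ⇒  CG² = 96×1/12² = 2/3
CG = +√(2/3) = +0.816497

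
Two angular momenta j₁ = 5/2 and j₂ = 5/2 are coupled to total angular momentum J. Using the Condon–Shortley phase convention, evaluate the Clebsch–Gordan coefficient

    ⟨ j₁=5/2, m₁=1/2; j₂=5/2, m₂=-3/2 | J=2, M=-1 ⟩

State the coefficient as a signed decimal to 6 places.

triangle: 3!×2!×2!/8! = 24/40320
(j±m)!: 3!×2!×1!×4!×1!×3! = 1728
prefactor² = (2J+1)×Δ×N² = 36/7
  k=0: +1/(0!×3!×2!×1!×0!×1!) = 1/12
  k=1: −1/(1!×2!×1!×0!×1!×2!) = -1/4
Σ = -1/6  ⇒  CG² = 36/7×(-1/6)² = 1/7
CG = −√(1/7) = -0.377964

-0.377964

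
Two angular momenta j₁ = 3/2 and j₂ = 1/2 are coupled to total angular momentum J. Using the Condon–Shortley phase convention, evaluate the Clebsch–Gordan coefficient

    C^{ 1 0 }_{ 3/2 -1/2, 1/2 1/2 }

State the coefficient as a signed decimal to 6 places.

−√(1/2) ≈ -0.707107

√[3·1!2!0!/4! · 1!2!1!0!1!1!] = √(1/2)
  +(−1)^1/∏(1,0,1,0,1,0)! = -1  (running -1)
⟨..|..⟩ = √(1/2)·(-1) = -0.707107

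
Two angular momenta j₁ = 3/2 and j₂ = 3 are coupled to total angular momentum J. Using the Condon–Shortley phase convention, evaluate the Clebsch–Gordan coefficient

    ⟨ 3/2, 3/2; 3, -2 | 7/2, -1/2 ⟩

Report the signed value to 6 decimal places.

+0.487950

triangle: 1!·2!·5!/9! = 240/362880
(j±m)!: 3!·0!·1!·5!·3!·4! = 103680
prefactor² = (2J+1)·Δ·N² = 3840/7
  k=0: +1/(0!·1!·0!·1!·2!·4!) = 1/48
Σ = 1/48  ⇒  CG² = 3840/7·1/48² = 5/21
CG = +√(5/21) = +0.487950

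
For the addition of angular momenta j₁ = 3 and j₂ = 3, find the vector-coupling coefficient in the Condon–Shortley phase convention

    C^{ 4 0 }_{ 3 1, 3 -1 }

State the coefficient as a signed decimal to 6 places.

triangle: 2!·4!·4!/11! = 1152/39916800
(j±m)!: 4!·2!·2!·4!·4!·4! = 1327104
prefactor² = (2J+1)·Δ·N² = 663552/1925
  k=0: +1/(0!·2!·2!·2!·2!·2!) = 1/32
  k=1: −1/(1!·1!·1!·1!·3!·3!) = -1/36
  k=2: +1/(2!·0!·0!·0!·4!·4!) = 1/1152
Σ = 5/1152  ⇒  CG² = 663552/1925·5/1152² = 1/154
CG = +√(1/154) = +0.080582

+0.080582  (= +√(1/154))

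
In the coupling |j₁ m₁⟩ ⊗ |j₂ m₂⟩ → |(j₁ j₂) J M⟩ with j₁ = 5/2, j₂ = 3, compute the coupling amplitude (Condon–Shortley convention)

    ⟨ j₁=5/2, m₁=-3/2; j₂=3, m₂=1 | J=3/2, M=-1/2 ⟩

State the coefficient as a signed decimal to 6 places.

√[4·4!1!2!/8! · 1!4!4!2!1!2!] = √(384/35)
  +(−1)^3/∏(3,1,1,1,0,1)! = -1/6  (running -1/6)
  +(−1)^4/∏(4,0,0,0,1,2)! = 1/48  (running -7/48)
⟨..|..⟩ = √(384/35)·(-7/48) = -0.483046

−√(7/30) ≈ -0.483046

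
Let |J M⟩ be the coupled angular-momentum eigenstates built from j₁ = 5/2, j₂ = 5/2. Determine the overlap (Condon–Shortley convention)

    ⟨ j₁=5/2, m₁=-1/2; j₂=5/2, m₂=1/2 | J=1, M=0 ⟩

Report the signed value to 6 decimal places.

√[3·4!1!1!/7! · 2!3!3!2!1!1!] = √(72/35)
  +(−1)^2/∏(2,2,1,1,0,0)! = 1/4  (running 1/4)
  +(−1)^3/∏(3,1,0,0,1,1)! = -1/6  (running 1/12)
⟨..|..⟩ = √(72/35)·(1/12) = +0.119523

+0.119523  (= +√(1/70))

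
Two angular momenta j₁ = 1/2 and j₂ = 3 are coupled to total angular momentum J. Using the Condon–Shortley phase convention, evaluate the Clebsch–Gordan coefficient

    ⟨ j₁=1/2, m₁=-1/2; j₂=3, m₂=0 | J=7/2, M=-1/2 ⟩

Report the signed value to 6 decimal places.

triangle: 0!×1!×6!/8! = 720/40320
(j±m)!: 0!×1!×3!×3!×3!×4! = 5184
prefactor² = (2J+1)×Δ×N² = 5184/7
  k=0: +1/(0!×0!×1!×3!×0!×3!) = 1/36
Σ = 1/36  ⇒  CG² = 5184/7×1/36² = 4/7
CG = +√(4/7) = +0.755929

+0.755929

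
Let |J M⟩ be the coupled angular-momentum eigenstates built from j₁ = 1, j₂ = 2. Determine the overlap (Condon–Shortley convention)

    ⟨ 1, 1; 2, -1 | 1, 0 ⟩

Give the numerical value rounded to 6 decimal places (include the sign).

√[3·2!0!2!/5! · 2!0!1!3!1!1!] = √(6/5)
  +(−1)^0/∏(0,2,0,1,0,1)! = 1/2  (running 1/2)
⟨..|..⟩ = √(6/5)·(1/2) = +0.547723

+√(3/10) = +0.547723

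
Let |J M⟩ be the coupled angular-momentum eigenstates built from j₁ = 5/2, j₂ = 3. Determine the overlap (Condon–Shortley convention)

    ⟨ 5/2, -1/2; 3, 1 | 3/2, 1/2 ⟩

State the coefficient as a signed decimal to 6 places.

j₁+j₂−J=4  J+j₁−j₂=1  J−j₁+j₂=2  j₁+j₂+J+1=8
(j₁±m₁, j₂±m₂, J±M) = (2,3,4,2,2,1)
P² = 192/35
sum k=2..3:
  [2] +1/8 = 1/8
  [3] −1/6 = -1/6
S = -1/24
C² = P²·S² = 1/105 ; C = -0.097590

-0.097590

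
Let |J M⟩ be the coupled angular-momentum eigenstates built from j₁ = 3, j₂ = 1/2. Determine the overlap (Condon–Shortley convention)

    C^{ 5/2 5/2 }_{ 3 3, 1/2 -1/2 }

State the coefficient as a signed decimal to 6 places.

+0.925820  (= +√(6/7))

j₁+j₂−J=1  J+j₁−j₂=5  J−j₁+j₂=0  j₁+j₂+J+1=7
(j₁±m₁, j₂±m₂, J±M) = (6,0,0,1,5,0)
P² = 86400/7
sum k=0..0:
  [0] +1/120 = 1/120
S = 1/120
C² = P²·S² = 6/7 ; C = +0.925820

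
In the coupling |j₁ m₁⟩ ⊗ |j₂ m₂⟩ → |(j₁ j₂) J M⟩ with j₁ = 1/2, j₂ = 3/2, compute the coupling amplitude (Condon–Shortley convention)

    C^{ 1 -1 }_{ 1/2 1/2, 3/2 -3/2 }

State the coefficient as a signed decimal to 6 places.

triangle: 1!·0!·2!/4! = 2/24
(j±m)!: 1!·0!·0!·3!·0!·2! = 12
prefactor² = (2J+1)·Δ·N² = 3
  k=0: +1/(0!·1!·0!·0!·0!·2!) = 1/2
Σ = 1/2  ⇒  CG² = 3·1/2² = 3/4
CG = +√(3/4) = +0.866025

+√(3/4) ≈ +0.866025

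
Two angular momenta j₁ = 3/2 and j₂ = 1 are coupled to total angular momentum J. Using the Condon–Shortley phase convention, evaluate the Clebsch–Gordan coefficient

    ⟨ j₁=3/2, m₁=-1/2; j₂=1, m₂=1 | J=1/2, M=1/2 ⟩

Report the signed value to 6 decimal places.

triangle: 2!*1!*0!/4! = 2/24
(j±m)!: 1!*2!*2!*0!*1!*0! = 4
prefactor² = (2J+1)*Δ*N² = 2/3
  k=2: +1/(2!*0!*0!*0!*1!*0!) = 1/2
Σ = 1/2  ⇒  CG² = 2/3*1/2² = 1/6
CG = +√(1/6) = +0.408248

+0.408248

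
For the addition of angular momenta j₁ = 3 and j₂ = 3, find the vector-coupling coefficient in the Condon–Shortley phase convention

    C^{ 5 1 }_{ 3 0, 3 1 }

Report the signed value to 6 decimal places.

-0.345033

j₁+j₂−J=1  J+j₁−j₂=5  J−j₁+j₂=5  j₁+j₂+J+1=12
(j₁±m₁, j₂±m₂, J±M) = (3,3,4,2,6,4)
P² = 69120/7
sum k=0..1:
  [0] +1/288 = 1/288
  [1] −1/144 = -1/144
S = -1/288
C² = P²·S² = 5/42 ; C = -0.345033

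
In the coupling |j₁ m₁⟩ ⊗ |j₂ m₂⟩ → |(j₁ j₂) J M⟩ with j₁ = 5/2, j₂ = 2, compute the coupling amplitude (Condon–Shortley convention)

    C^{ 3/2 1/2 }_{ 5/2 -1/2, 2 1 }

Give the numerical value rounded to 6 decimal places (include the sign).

j₁+j₂−J=3  J+j₁−j₂=2  J−j₁+j₂=1  j₁+j₂+J+1=7
(j₁±m₁, j₂±m₂, J±M) = (2,3,3,1,2,1)
P² = 48/35
sum k=2..3:
  [2] +1/2 = 1/2
  [3] −1/12 = -1/12
S = 5/12
C² = P²·S² = 5/21 ; C = +0.487950

+√(5/21) ≈ +0.487950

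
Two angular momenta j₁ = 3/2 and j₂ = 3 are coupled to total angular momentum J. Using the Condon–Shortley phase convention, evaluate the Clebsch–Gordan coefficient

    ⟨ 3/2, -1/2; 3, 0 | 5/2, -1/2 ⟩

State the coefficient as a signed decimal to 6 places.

√[6·2!1!4!/8! · 1!2!3!3!2!3!] = √(216/35)
  +(−1)^1/∏(1,1,1,2,0,2)! = -1/4  (running -1/4)
  +(−1)^2/∏(2,0,0,1,1,3)! = 1/12  (running -1/6)
⟨..|..⟩ = √(216/35)·(-1/6) = -0.414039

−√(6/35) = -0.414039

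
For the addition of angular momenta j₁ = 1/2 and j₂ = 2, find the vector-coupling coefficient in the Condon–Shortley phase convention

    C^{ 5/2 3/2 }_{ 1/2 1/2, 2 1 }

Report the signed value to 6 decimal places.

√[6·0!1!4!/6! · 1!0!3!1!4!1!] = √(144/5)
  +(−1)^0/∏(0,0,0,3,1,1)! = 1/6  (running 1/6)
⟨..|..⟩ = √(144/5)·(1/6) = +0.894427

+√(4/5) = +0.894427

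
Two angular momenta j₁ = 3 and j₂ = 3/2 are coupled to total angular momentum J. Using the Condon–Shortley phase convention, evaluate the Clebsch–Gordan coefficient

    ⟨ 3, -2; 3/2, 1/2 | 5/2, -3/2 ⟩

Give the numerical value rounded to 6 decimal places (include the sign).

+√(1/14) ≈ +0.267261

triangle: 2!·4!·1!/8! = 48/40320
(j±m)!: 1!·5!·2!·1!·1!·4! = 5760
prefactor² = (2J+1)·Δ·N² = 288/7
  k=1: −1/(1!·1!·4!·1!·0!·0!) = -1/24
  k=2: +1/(2!·0!·3!·0!·1!·1!) = 1/12
Σ = 1/24  ⇒  CG² = 288/7·1/24² = 1/14
CG = +√(1/14) = +0.267261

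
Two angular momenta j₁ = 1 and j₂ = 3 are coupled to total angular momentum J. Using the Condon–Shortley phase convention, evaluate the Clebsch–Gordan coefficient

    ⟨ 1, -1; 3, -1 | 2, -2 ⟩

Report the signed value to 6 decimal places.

+0.218218

√[5·2!0!4!/7! · 0!2!2!4!0!4!] = √(768/7)
  +(−1)^2/∏(2,0,0,0,0,4)! = 1/48  (running 1/48)
⟨..|..⟩ = √(768/7)·(1/48) = +0.218218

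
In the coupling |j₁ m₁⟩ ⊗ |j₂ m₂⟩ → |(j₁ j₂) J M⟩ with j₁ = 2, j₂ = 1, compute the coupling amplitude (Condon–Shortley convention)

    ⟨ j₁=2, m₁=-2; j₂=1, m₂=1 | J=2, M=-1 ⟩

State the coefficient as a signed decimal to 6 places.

−√(1/3) = -0.577350

triangle: 1!·3!·1!/6! = 6/720
(j±m)!: 0!·4!·2!·0!·1!·3! = 288
prefactor² = (2J+1)·Δ·N² = 12
  k=1: −1/(1!·0!·3!·1!·0!·0!) = -1/6
Σ = -1/6  ⇒  CG² = 12·(-1/6)² = 1/3
CG = −√(1/3) = -0.577350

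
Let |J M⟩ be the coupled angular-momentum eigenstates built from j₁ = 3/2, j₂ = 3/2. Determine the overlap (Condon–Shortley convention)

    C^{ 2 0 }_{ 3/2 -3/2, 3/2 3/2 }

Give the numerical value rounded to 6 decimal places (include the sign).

j₁+j₂−J=1  J+j₁−j₂=2  J−j₁+j₂=2  j₁+j₂+J+1=6
(j₁±m₁, j₂±m₂, J±M) = (0,3,3,0,2,2)
P² = 4
sum k=1..1:
  [1] −1/4 = -1/4
S = -1/4
C² = P²·S² = 1/4 ; C = -0.500000

−√(1/4) = -0.500000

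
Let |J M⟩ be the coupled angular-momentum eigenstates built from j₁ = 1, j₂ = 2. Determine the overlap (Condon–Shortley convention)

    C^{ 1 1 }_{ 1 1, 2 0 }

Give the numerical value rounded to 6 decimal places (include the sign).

√[3·2!0!2!/5! · 2!0!2!2!2!0!] = √(8/5)
  +(−1)^0/∏(0,2,0,2,0,0)! = 1/4  (running 1/4)
⟨..|..⟩ = √(8/5)·(1/4) = +0.316228

+√(1/10) = +0.316228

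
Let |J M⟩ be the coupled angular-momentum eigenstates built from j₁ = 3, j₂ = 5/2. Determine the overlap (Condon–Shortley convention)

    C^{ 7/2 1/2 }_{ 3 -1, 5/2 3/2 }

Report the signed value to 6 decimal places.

+0.356348  (= +√(8/63))

√[8·2!4!3!/10! · 2!4!4!1!4!3!] = √(18432/175)
  +(−1)^1/∏(1,1,3,3,1,0)! = -1/36  (running -1/36)
  +(−1)^2/∏(2,0,2,2,2,1)! = 1/16  (running 5/144)
⟨..|..⟩ = √(18432/175)·(5/144) = +0.356348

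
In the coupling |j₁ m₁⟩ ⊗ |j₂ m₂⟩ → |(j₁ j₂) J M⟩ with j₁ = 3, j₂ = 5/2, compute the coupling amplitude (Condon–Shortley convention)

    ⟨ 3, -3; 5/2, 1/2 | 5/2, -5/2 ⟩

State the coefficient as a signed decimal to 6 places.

triangle: 3!·3!·2!/9! = 72/362880
(j±m)!: 0!·6!·3!·2!·0!·5! = 1036800
prefactor² = (2J+1)·Δ·N² = 8640/7
  k=3: −1/(3!·0!·3!·0!·0!·2!) = -1/72
Σ = -1/72  ⇒  CG² = 8640/7·(-1/72)² = 5/21
CG = −√(5/21) = -0.487950

−√(5/21) ≈ -0.487950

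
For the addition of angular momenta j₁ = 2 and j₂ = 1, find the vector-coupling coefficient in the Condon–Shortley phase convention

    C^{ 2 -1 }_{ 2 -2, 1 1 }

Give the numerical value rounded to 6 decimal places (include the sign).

√[5·1!3!1!/6! · 0!4!2!0!1!3!] = √(12)
  +(−1)^1/∏(1,0,3,1,0,0)! = -1/6  (running -1/6)
⟨..|..⟩ = √(12)·(-1/6) = -0.577350

−√(1/3) ≈ -0.577350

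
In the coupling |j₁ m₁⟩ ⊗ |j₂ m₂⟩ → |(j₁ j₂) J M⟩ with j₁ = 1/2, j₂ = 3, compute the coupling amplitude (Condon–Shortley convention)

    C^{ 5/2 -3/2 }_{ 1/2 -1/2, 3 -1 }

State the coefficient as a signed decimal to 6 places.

-0.534522

triangle: 1!*0!*5!/7! = 120/5040
(j±m)!: 0!*1!*2!*4!*1!*4! = 1152
prefactor² = (2J+1)*Δ*N² = 1152/7
  k=1: −1/(1!*0!*0!*1!*0!*4!) = -1/24
Σ = -1/24  ⇒  CG² = 1152/7*(-1/24)² = 2/7
CG = −√(2/7) = -0.534522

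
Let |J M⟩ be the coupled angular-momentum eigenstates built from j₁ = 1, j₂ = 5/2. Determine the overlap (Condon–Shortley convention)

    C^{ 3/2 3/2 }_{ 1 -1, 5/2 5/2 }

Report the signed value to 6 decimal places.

j₁+j₂−J=2  J+j₁−j₂=0  J−j₁+j₂=3  j₁+j₂+J+1=6
(j₁±m₁, j₂±m₂, J±M) = (0,2,5,0,3,0)
P² = 96
sum k=2..2:
  [2] +1/12 = 1/12
S = 1/12
C² = P²·S² = 2/3 ; C = +0.816497

+0.816497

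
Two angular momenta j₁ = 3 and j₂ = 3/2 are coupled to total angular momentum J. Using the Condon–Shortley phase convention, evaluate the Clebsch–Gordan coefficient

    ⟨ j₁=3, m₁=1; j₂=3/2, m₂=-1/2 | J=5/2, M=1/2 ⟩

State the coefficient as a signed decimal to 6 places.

-0.119523  (= −√(1/70))

j₁+j₂−J=2  J+j₁−j₂=4  J−j₁+j₂=1  j₁+j₂+J+1=8
(j₁±m₁, j₂±m₂, J±M) = (4,2,1,2,3,2)
P² = 288/35
sum k=0..1:
  [0] +1/8 = 1/8
  [1] −1/6 = -1/6
S = -1/24
C² = P²·S² = 1/70 ; C = -0.119523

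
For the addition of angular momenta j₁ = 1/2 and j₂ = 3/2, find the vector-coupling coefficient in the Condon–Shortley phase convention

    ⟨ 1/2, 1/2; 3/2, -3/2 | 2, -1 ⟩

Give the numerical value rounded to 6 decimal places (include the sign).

√[5·0!1!3!/5! · 1!0!0!3!1!3!] = √(9)
  +(−1)^0/∏(0,0,0,0,1,3)! = 1/6  (running 1/6)
⟨..|..⟩ = √(9)·(1/6) = +0.500000

+0.500000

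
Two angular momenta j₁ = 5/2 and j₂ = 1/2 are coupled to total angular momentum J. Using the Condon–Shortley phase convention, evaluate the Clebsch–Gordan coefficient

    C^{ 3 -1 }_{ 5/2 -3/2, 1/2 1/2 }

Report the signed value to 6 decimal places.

triangle: 0!·5!·1!/7! = 120/5040
(j±m)!: 1!·4!·1!·0!·2!·4! = 1152
prefactor² = (2J+1)·Δ·N² = 192
  k=0: +1/(0!·0!·4!·1!·1!·0!) = 1/24
Σ = 1/24  ⇒  CG² = 192·1/24² = 1/3
CG = +√(1/3) = +0.577350

+√(1/3) ≈ +0.577350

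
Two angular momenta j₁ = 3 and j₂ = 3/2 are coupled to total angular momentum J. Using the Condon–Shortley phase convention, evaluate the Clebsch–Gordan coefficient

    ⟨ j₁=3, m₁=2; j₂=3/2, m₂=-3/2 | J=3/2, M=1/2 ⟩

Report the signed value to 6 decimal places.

j₁+j₂−J=3  J+j₁−j₂=3  J−j₁+j₂=0  j₁+j₂+J+1=7
(j₁±m₁, j₂±m₂, J±M) = (5,1,0,3,2,1)
P² = 288/7
sum k=0..0:
  [0] +1/12 = 1/12
S = 1/12
C² = P²·S² = 2/7 ; C = +0.534522

+0.534522  (= +√(2/7))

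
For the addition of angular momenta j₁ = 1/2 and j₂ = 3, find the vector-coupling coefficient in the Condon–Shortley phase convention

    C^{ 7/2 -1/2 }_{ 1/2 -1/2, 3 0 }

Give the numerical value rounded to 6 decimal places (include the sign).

triangle: 0!·1!·6!/8! = 720/40320
(j±m)!: 0!·1!·3!·3!·3!·4! = 5184
prefactor² = (2J+1)·Δ·N² = 5184/7
  k=0: +1/(0!·0!·1!·3!·0!·3!) = 1/36
Σ = 1/36  ⇒  CG² = 5184/7·1/36² = 4/7
CG = +√(4/7) = +0.755929

+√(4/7) ≈ +0.755929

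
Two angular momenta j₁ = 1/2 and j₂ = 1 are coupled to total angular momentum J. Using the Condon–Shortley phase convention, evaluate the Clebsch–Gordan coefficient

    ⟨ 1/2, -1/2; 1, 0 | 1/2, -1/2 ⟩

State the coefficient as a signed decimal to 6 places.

triangle: 1!*0!*1!/3! = 1/6
(j±m)!: 0!*1!*1!*1!*0!*1! = 1
prefactor² = (2J+1)*Δ*N² = 1/3
  k=1: −1/(1!*0!*0!*0!*0!*1!) = -1
Σ = -1  ⇒  CG² = 1/3*(-1)² = 1/3
CG = −√(1/3) = -0.577350

−√(1/3) = -0.577350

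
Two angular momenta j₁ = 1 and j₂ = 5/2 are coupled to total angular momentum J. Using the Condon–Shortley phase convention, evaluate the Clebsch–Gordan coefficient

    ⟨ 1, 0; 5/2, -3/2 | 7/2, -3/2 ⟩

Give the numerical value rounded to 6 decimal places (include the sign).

+√(10/21) = +0.690066

j₁+j₂−J=0  J+j₁−j₂=2  J−j₁+j₂=5  j₁+j₂+J+1=8
(j₁±m₁, j₂±m₂, J±M) = (1,1,1,4,2,5)
P² = 1920/7
sum k=0..0:
  [0] +1/24 = 1/24
S = 1/24
C² = P²·S² = 10/21 ; C = +0.690066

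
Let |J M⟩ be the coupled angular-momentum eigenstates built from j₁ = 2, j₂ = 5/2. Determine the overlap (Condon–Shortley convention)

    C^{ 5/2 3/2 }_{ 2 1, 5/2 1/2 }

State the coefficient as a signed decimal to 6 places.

triangle: 2!×2!×3!/8! = 24/40320
(j±m)!: 3!×1!×3!×2!×4!×1! = 1728
prefactor² = (2J+1)×Δ×N² = 216/35
  k=0: +1/(0!×2!×1!×3!×1!×0!) = 1/12
  k=1: −1/(1!×1!×0!×2!×2!×1!) = -1/4
Σ = -1/6  ⇒  CG² = 216/35×(-1/6)² = 6/35
CG = −√(6/35) = -0.414039

-0.414039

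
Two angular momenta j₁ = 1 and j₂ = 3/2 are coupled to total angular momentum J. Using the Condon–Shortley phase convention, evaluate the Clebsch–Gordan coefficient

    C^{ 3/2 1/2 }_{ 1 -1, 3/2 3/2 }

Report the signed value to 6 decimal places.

√[4·1!1!2!/5! · 0!2!3!0!2!1!] = √(8/5)
  +(−1)^1/∏(1,0,1,2,0,0)! = -1/2  (running -1/2)
⟨..|..⟩ = √(8/5)·(-1/2) = -0.632456

−√(2/5) = -0.632456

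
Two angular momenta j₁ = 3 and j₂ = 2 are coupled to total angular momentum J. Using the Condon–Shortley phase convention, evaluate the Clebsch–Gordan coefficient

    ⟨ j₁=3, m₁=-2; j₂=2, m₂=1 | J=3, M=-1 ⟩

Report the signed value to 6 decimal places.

triangle: 2!·4!·2!/9! = 96/362880
(j±m)!: 1!·5!·3!·1!·2!·4! = 34560
prefactor² = (2J+1)·Δ·N² = 64
  k=1: −1/(1!·1!·4!·2!·0!·0!) = -1/48
  k=2: +1/(2!·0!·3!·1!·1!·1!) = 1/12
Σ = 1/16  ⇒  CG² = 64·1/16² = 1/4
CG = +√(1/4) = +0.500000

+√(1/4) ≈ +0.500000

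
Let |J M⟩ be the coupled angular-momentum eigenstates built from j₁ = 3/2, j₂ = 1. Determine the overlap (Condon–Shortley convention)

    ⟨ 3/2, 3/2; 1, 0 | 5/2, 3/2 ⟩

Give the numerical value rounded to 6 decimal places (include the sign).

j₁+j₂−J=0  J+j₁−j₂=3  J−j₁+j₂=2  j₁+j₂+J+1=6
(j₁±m₁, j₂±m₂, J±M) = (3,0,1,1,4,1)
P² = 72/5
sum k=0..0:
  [0] +1/6 = 1/6
S = 1/6
C² = P²·S² = 2/5 ; C = +0.632456

+0.632456  (= +√(2/5))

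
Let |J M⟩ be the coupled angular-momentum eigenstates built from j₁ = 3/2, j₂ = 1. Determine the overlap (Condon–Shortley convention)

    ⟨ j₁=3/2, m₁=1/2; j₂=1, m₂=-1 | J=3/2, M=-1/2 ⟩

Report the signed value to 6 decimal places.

+0.730297  (= +√(8/15))

√[4·1!2!1!/5! · 2!1!0!2!1!2!] = √(8/15)
  +(−1)^0/∏(0,1,1,0,1,1)! = 1  (running 1)
⟨..|..⟩ = √(8/15)·(1) = +0.730297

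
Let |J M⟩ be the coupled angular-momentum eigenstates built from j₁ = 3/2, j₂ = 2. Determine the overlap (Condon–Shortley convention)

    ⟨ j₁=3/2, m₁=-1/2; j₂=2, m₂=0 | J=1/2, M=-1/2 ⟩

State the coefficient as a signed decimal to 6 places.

+√(1/5) = +0.447214

triangle: 3!·0!·1!/5! = 6/120
(j±m)!: 1!·2!·2!·2!·0!·1! = 8
prefactor² = (2J+1)·Δ·N² = 4/5
  k=2: +1/(2!·1!·0!·0!·0!·1!) = 1/2
Σ = 1/2  ⇒  CG² = 4/5·1/2² = 1/5
CG = +√(1/5) = +0.447214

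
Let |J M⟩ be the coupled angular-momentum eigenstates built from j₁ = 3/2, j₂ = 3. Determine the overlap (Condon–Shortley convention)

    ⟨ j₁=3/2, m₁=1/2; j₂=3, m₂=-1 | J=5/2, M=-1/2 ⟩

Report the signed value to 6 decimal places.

j₁+j₂−J=2  J+j₁−j₂=1  J−j₁+j₂=4  j₁+j₂+J+1=8
(j₁±m₁, j₂±m₂, J±M) = (2,1,2,4,2,3)
P² = 288/35
sum k=0..1:
  [0] +1/8 = 1/8
  [1] −1/6 = -1/6
S = -1/24
C² = P²·S² = 1/70 ; C = -0.119523

-0.119523  (= −√(1/70))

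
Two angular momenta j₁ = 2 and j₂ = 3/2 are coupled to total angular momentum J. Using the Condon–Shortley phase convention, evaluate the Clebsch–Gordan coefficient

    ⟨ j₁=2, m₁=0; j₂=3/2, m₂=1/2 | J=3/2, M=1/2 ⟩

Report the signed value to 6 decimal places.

triangle: 2!·2!·1!/6! = 4/720
(j±m)!: 2!·2!·2!·1!·2!·1! = 16
prefactor² = (2J+1)·Δ·N² = 16/45
  k=1: −1/(1!·1!·1!·1!·1!·0!) = -1
  k=2: +1/(2!·0!·0!·0!·2!·1!) = 1/4
Σ = -3/4  ⇒  CG² = 16/45·(-3/4)² = 1/5
CG = −√(1/5) = -0.447214

-0.447214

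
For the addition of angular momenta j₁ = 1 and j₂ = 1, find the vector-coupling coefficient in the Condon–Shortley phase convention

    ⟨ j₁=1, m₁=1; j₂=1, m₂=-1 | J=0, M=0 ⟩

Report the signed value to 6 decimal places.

+√(1/3) ≈ +0.577350

triangle: 2!*0!*0!/3! = 2/6
(j±m)!: 2!*0!*0!*2!*0!*0! = 4
prefactor² = (2J+1)*Δ*N² = 4/3
  k=0: +1/(0!*2!*0!*0!*0!*0!) = 1/2
Σ = 1/2  ⇒  CG² = 4/3*1/2² = 1/3
CG = +√(1/3) = +0.577350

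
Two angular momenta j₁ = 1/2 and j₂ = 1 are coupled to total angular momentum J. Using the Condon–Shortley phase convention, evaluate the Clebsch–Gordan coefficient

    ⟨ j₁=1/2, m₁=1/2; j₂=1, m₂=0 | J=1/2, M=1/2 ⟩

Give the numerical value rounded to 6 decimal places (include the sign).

triangle: 1!×0!×1!/3! = 1/6
(j±m)!: 1!×0!×1!×1!×1!×0! = 1
prefactor² = (2J+1)×Δ×N² = 1/3
  k=0: +1/(0!×1!×0!×1!×0!×0!) = 1
Σ = 1  ⇒  CG² = 1/3×1² = 1/3
CG = +√(1/3) = +0.577350

+0.577350  (= +√(1/3))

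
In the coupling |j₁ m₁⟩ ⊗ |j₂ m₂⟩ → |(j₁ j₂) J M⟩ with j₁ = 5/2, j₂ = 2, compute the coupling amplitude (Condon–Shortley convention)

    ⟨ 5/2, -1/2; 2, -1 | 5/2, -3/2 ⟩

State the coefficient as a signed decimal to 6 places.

−√(6/35) ≈ -0.414039

j₁+j₂−J=2  J+j₁−j₂=3  J−j₁+j₂=2  j₁+j₂+J+1=8
(j₁±m₁, j₂±m₂, J±M) = (2,3,1,3,1,4)
P² = 216/35
sum k=0..1:
  [0] +1/12 = 1/12
  [1] −1/4 = -1/4
S = -1/6
C² = P²·S² = 6/35 ; C = -0.414039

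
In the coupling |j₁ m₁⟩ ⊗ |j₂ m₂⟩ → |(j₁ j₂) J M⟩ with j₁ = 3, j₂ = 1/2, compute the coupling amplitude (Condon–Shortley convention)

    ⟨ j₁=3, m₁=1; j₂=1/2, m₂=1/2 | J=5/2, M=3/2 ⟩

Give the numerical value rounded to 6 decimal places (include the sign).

√[6·1!5!0!/7! · 4!2!1!0!4!1!] = √(1152/7)
  +(−1)^1/∏(1,0,1,0,4,0)! = -1/24  (running -1/24)
⟨..|..⟩ = √(1152/7)·(-1/24) = -0.534522

-0.534522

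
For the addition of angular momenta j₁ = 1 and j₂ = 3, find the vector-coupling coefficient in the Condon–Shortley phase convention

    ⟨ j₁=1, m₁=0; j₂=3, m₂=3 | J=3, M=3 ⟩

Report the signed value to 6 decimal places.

triangle: 1!·1!·5!/8! = 120/40320
(j±m)!: 1!·1!·6!·0!·6!·0! = 518400
prefactor² = (2J+1)·Δ·N² = 10800
  k=1: −1/(1!·0!·0!·5!·1!·0!) = -1/120
Σ = -1/120  ⇒  CG² = 10800·(-1/120)² = 3/4
CG = −√(3/4) = -0.866025

−√(3/4) ≈ -0.866025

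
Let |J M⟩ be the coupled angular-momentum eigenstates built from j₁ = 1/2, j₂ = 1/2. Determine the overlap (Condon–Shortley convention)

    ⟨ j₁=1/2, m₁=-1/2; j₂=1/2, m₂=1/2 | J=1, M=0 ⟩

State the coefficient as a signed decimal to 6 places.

j₁+j₂−J=0  J+j₁−j₂=1  J−j₁+j₂=1  j₁+j₂+J+1=3
(j₁±m₁, j₂±m₂, J±M) = (0,1,1,0,1,1)
P² = 1/2
sum k=0..0:
  [0] +1/1 = 1
S = 1
C² = P²·S² = 1/2 ; C = +0.707107

+√(1/2) ≈ +0.707107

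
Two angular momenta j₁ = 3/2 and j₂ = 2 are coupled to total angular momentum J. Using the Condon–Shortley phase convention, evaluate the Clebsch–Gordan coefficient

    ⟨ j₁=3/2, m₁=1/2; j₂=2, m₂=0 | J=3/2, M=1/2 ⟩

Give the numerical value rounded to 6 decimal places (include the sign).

j₁+j₂−J=2  J+j₁−j₂=1  J−j₁+j₂=2  j₁+j₂+J+1=6
(j₁±m₁, j₂±m₂, J±M) = (2,1,2,2,2,1)
P² = 16/45
sum k=0..1:
  [0] +1/4 = 1/4
  [1] −1/1 = -1
S = -3/4
C² = P²·S² = 1/5 ; C = -0.447214

−√(1/5) = -0.447214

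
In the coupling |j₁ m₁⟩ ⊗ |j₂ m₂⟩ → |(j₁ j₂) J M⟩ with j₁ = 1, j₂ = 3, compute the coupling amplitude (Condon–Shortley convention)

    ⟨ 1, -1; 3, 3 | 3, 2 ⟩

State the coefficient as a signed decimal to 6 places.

triangle: 1!*1!*5!/8! = 120/40320
(j±m)!: 0!*2!*6!*0!*5!*1! = 172800
prefactor² = (2J+1)*Δ*N² = 3600
  k=1: −1/(1!*0!*1!*5!*0!*0!) = -1/120
Σ = -1/120  ⇒  CG² = 3600*(-1/120)² = 1/4
CG = −√(1/4) = -0.500000

-0.500000  (= −√(1/4))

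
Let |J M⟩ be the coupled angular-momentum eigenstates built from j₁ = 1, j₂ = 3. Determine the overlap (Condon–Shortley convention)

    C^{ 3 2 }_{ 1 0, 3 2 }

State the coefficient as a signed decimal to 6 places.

√[7·1!1!5!/8! · 1!1!5!1!5!1!] = √(300)
  +(−1)^0/∏(0,1,1,5,0,0)! = 1/120  (running 1/120)
  +(−1)^1/∏(1,0,0,4,1,1)! = -1/24  (running -1/30)
⟨..|..⟩ = √(300)·(-1/30) = -0.577350

−√(1/3) ≈ -0.577350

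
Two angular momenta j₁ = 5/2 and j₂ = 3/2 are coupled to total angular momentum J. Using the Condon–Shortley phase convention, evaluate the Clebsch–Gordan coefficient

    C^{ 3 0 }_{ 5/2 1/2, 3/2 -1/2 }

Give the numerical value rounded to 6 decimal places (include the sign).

+0.447214  (= +√(1/5))

triangle: 1!*4!*2!/8! = 48/40320
(j±m)!: 3!*2!*1!*2!*3!*3! = 864
prefactor² = (2J+1)*Δ*N² = 36/5
  k=0: +1/(0!*1!*2!*1!*2!*1!) = 1/4
  k=1: −1/(1!*0!*1!*0!*3!*2!) = -1/12
Σ = 1/6  ⇒  CG² = 36/5*1/6² = 1/5
CG = +√(1/5) = +0.447214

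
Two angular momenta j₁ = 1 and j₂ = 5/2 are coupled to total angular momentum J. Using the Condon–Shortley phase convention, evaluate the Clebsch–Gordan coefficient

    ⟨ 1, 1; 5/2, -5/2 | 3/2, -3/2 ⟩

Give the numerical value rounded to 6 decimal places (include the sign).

j₁+j₂−J=2  J+j₁−j₂=0  J−j₁+j₂=3  j₁+j₂+J+1=6
(j₁±m₁, j₂±m₂, J±M) = (2,0,0,5,0,3)
P² = 96
sum k=0..0:
  [0] +1/12 = 1/12
S = 1/12
C² = P²·S² = 2/3 ; C = +0.816497

+√(2/3) ≈ +0.816497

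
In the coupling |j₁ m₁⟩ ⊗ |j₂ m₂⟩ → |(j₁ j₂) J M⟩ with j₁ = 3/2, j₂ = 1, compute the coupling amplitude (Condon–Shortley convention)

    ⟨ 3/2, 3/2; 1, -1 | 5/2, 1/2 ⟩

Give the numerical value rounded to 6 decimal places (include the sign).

+√(1/10) ≈ +0.316228

triangle: 0!×3!×2!/6! = 12/720
(j±m)!: 3!×0!×0!×2!×3!×2! = 144
prefactor² = (2J+1)×Δ×N² = 72/5
  k=0: +1/(0!×0!×0!×0!×3!×2!) = 1/12
Σ = 1/12  ⇒  CG² = 72/5×1/12² = 1/10
CG = +√(1/10) = +0.316228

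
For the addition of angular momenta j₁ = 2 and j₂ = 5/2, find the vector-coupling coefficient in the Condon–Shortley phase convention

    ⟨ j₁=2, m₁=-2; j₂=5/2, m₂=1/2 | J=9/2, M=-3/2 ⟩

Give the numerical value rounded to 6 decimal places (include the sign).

+√(5/42) ≈ +0.345033

√[10·0!4!5!/10! · 0!4!3!2!3!6!] = √(69120/7)
  +(−1)^0/∏(0,0,4,3,0,2)! = 1/288  (running 1/288)
⟨..|..⟩ = √(69120/7)·(1/288) = +0.345033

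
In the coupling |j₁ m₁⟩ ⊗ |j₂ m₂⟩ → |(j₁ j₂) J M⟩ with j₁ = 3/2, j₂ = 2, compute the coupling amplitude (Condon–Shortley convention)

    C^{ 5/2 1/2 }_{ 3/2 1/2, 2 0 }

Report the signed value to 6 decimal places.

+√(3/35) = +0.292770

triangle: 1!*2!*3!/7! = 12/5040
(j±m)!: 2!*1!*2!*2!*3!*2! = 96
prefactor² = (2J+1)*Δ*N² = 48/35
  k=0: +1/(0!*1!*1!*2!*1!*1!) = 1/2
  k=1: −1/(1!*0!*0!*1!*2!*2!) = -1/4
Σ = 1/4  ⇒  CG² = 48/35*1/4² = 3/35
CG = +√(3/35) = +0.292770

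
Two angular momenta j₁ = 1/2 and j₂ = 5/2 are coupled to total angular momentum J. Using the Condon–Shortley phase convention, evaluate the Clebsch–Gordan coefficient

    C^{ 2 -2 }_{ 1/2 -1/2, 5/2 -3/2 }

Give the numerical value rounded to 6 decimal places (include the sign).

-0.408248  (= −√(1/6))

√[5·1!0!4!/6! · 0!1!1!4!0!4!] = √(96)
  +(−1)^1/∏(1,0,0,0,0,4)! = -1/24  (running -1/24)
⟨..|..⟩ = √(96)·(-1/24) = -0.408248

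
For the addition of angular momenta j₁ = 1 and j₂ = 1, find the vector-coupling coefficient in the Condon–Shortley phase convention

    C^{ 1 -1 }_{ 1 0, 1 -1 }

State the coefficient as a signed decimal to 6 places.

triangle: 1!×1!×1!/4! = 1/24
(j±m)!: 1!×1!×0!×2!×0!×2! = 4
prefactor² = (2J+1)×Δ×N² = 1/2
  k=0: +1/(0!×1!×1!×0!×0!×1!) = 1
Σ = 1  ⇒  CG² = 1/2×1² = 1/2
CG = +√(1/2) = +0.707107

+√(1/2) ≈ +0.707107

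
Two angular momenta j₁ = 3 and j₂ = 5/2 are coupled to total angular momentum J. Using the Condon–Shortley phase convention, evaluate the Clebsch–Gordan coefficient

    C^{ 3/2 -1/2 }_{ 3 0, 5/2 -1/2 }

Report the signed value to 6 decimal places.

√[4·4!2!1!/8! · 3!3!2!3!1!2!] = √(144/35)
  +(−1)^1/∏(1,3,2,1,0,0)! = -1/12  (running -1/12)
  +(−1)^2/∏(2,2,1,0,1,1)! = 1/4  (running 1/6)
⟨..|..⟩ = √(144/35)·(1/6) = +0.338062

+0.338062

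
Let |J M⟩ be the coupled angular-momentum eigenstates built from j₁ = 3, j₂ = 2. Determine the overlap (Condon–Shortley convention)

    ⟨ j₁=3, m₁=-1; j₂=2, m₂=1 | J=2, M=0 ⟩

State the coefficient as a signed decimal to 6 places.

j₁+j₂−J=3  J+j₁−j₂=3  J−j₁+j₂=1  j₁+j₂+J+1=8
(j₁±m₁, j₂±m₂, J±M) = (2,4,3,1,2,2)
P² = 36/7
sum k=2..3:
  [2] +1/4 = 1/4
  [3] −1/12 = -1/12
S = 1/6
C² = P²·S² = 1/7 ; C = +0.377964

+√(1/7) = +0.377964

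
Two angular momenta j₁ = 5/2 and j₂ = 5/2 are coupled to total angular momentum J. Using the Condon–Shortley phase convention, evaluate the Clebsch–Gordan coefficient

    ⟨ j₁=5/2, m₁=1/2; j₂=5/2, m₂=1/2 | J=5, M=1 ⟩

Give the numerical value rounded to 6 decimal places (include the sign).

√[11·0!5!5!/11! · 3!2!3!2!6!4!] = √(69120/7)
  +(−1)^0/∏(0,0,2,3,3,2)! = 1/144  (running 1/144)
⟨..|..⟩ = √(69120/7)·(1/144) = +0.690066

+√(10/21) ≈ +0.690066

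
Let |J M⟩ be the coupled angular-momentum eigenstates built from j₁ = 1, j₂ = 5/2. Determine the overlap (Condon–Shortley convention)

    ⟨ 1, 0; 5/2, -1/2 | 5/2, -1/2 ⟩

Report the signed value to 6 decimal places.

√[6·1!1!4!/7! · 1!1!2!3!2!3!] = √(144/35)
  +(−1)^0/∏(0,1,1,2,0,2)! = 1/4  (running 1/4)
  +(−1)^1/∏(1,0,0,1,1,3)! = -1/6  (running 1/12)
⟨..|..⟩ = √(144/35)·(1/12) = +0.169031

+0.169031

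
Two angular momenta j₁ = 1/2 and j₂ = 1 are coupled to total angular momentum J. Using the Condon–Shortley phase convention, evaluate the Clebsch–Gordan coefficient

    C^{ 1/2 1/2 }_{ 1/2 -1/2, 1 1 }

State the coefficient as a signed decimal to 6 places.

j₁+j₂−J=1  J+j₁−j₂=0  J−j₁+j₂=1  j₁+j₂+J+1=3
(j₁±m₁, j₂±m₂, J±M) = (0,1,2,0,1,0)
P² = 2/3
sum k=1..1:
  [1] −1/1 = -1
S = -1
C² = P²·S² = 2/3 ; C = -0.816497

-0.816497  (= −√(2/3))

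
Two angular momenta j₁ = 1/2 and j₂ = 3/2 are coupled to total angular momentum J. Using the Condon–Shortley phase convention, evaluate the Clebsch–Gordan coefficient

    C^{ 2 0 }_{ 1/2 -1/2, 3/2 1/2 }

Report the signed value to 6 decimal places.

j₁+j₂−J=0  J+j₁−j₂=1  J−j₁+j₂=3  j₁+j₂+J+1=5
(j₁±m₁, j₂±m₂, J±M) = (0,1,2,1,2,2)
P² = 2
sum k=0..0:
  [0] +1/2 = 1/2
S = 1/2
C² = P²·S² = 1/2 ; C = +0.707107

+0.707107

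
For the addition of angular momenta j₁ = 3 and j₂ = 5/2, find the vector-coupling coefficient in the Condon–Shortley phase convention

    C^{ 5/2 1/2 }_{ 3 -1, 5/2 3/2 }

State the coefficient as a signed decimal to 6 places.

+√(1/35) = +0.169031

triangle: 3!*3!*2!/9! = 72/362880
(j±m)!: 2!*4!*4!*1!*3!*2! = 13824
prefactor² = (2J+1)*Δ*N² = 576/35
  k=2: +1/(2!*1!*2!*2!*1!*0!) = 1/8
  k=3: −1/(3!*0!*1!*1!*2!*1!) = -1/12
Σ = 1/24  ⇒  CG² = 576/35*1/24² = 1/35
CG = +√(1/35) = +0.169031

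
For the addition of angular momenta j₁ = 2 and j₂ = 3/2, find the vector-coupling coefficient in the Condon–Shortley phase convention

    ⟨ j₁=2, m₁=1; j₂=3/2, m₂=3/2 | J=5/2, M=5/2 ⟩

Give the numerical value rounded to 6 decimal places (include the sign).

triangle: 1!×3!×2!/7! = 12/5040
(j±m)!: 3!×1!×3!×0!×5!×0! = 4320
prefactor² = (2J+1)×Δ×N² = 432/7
  k=1: −1/(1!×0!×0!×2!×3!×0!) = -1/12
Σ = -1/12  ⇒  CG² = 432/7×(-1/12)² = 3/7
CG = −√(3/7) = -0.654654

−√(3/7) ≈ -0.654654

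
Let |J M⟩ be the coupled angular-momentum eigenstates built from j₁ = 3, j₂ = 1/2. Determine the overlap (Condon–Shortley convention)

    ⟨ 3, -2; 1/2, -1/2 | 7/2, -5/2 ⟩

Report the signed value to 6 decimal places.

+√(6/7) ≈ +0.925820

j₁+j₂−J=0  J+j₁−j₂=6  J−j₁+j₂=1  j₁+j₂+J+1=8
(j₁±m₁, j₂±m₂, J±M) = (1,5,0,1,1,6)
P² = 86400/7
sum k=0..0:
  [0] +1/120 = 1/120
S = 1/120
C² = P²·S² = 6/7 ; C = +0.925820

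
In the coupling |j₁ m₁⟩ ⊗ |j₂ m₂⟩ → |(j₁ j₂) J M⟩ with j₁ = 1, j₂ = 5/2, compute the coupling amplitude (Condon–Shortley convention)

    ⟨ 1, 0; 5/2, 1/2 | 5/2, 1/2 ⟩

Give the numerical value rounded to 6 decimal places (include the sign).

triangle: 1!*1!*4!/7! = 24/5040
(j±m)!: 1!*1!*3!*2!*3!*2! = 144
prefactor² = (2J+1)*Δ*N² = 144/35
  k=0: +1/(0!*1!*1!*3!*0!*1!) = 1/6
  k=1: −1/(1!*0!*0!*2!*1!*2!) = -1/4
Σ = -1/12  ⇒  CG² = 144/35*(-1/12)² = 1/35
CG = −√(1/35) = -0.169031

−√(1/35) ≈ -0.169031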